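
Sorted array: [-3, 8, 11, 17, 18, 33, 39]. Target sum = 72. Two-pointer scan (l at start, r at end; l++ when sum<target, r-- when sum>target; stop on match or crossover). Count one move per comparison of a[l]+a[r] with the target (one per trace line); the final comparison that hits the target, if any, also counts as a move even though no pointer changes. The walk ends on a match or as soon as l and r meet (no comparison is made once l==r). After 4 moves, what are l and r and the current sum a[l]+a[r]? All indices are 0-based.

l=4, r=6, sum=57

[0,6] -3+39=36 <72 → l++
[1,6] 8+39=47 <72 → l++
[2,6] 11+39=50 <72 → l++
[3,6] 17+39=56 <72 → l++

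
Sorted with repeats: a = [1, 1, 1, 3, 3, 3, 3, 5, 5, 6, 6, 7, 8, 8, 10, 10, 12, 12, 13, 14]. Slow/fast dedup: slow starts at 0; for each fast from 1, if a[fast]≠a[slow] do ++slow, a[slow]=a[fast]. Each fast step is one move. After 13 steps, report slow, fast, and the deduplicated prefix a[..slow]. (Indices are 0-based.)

slow=5, fast=14, prefix=[1, 3, 5, 6, 7, 8]

slow=0 fast=1: a[fast]=1=a[slow] dup, fast++
slow=0 fast=2: a[fast]=1=a[slow] dup, fast++
slow=0 fast=3: a[fast]=3≠a[slow]=1 write a[1]=3, slow++,fast++
slow=1 fast=4: a[fast]=3=a[slow] dup, fast++
slow=1 fast=5: a[fast]=3=a[slow] dup, fast++
slow=1 fast=6: a[fast]=3=a[slow] dup, fast++
slow=1 fast=7: a[fast]=5≠a[slow]=3 write a[2]=5, slow++,fast++
slow=2 fast=8: a[fast]=5=a[slow] dup, fast++
slow=2 fast=9: a[fast]=6≠a[slow]=5 write a[3]=6, slow++,fast++
slow=3 fast=10: a[fast]=6=a[slow] dup, fast++
slow=3 fast=11: a[fast]=7≠a[slow]=6 write a[4]=7, slow++,fast++
slow=4 fast=12: a[fast]=8≠a[slow]=7 write a[5]=8, slow++,fast++
slow=5 fast=13: a[fast]=8=a[slow] dup, fast++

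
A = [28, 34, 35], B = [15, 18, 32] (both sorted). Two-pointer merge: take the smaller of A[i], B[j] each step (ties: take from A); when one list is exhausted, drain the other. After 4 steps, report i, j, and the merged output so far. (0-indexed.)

i=1, j=3, merged so far=[15, 18, 28, 32]

i=0 j=0: A[i]=28>B[j]=15 take 15, j++
i=0 j=1: A[i]=28>B[j]=18 take 18, j++
i=0 j=2: A[i]=28<=B[j]=32 take 28, i++
i=1 j=2: A[i]=34>B[j]=32 take 32, j++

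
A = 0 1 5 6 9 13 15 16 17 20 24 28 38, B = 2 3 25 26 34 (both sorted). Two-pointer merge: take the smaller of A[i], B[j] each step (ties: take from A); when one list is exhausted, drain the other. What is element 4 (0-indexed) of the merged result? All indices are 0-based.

i=0 j=0: A[i]=0<=B[j]=2 take 0, i++
i=1 j=0: A[i]=1<=B[j]=2 take 1, i++
i=2 j=0: A[i]=5>B[j]=2 take 2, j++
i=2 j=1: A[i]=5>B[j]=3 take 3, j++
i=2 j=2: A[i]=5<=B[j]=25 take 5, i++
i=3 j=2: A[i]=6<=B[j]=25 take 6, i++
i=4 j=2: A[i]=9<=B[j]=25 take 9, i++
i=5 j=2: A[i]=13<=B[j]=25 take 13, i++
i=6 j=2: A[i]=15<=B[j]=25 take 15, i++
i=7 j=2: A[i]=16<=B[j]=25 take 16, i++
i=8 j=2: A[i]=17<=B[j]=25 take 17, i++
i=9 j=2: A[i]=20<=B[j]=25 take 20, i++
i=10 j=2: A[i]=24<=B[j]=25 take 24, i++
i=11 j=2: A[i]=28>B[j]=25 take 25, j++
i=11 j=3: A[i]=28>B[j]=26 take 26, j++
i=11 j=4: A[i]=28<=B[j]=34 take 28, i++
i=12 j=4: A[i]=38>B[j]=34 take 34, j++
i=12 j=5: B done, take A[i]=38, i++

merged[4] = 5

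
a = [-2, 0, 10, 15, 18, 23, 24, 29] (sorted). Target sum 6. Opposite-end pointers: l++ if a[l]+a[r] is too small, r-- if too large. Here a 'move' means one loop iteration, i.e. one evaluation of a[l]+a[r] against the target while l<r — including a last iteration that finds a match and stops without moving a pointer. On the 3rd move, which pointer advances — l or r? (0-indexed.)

[0,7] -2+29=27 >6 → r--
[0,6] -2+24=22 >6 → r--
[0,5] -2+23=21 >6 → r--

r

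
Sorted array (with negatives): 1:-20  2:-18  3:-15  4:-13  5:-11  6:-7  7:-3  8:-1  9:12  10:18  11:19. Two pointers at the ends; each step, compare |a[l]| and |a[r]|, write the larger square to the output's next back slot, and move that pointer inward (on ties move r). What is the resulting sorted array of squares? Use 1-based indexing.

[1, 9, 49, 121, 144, 169, 225, 324, 324, 361, 400]

l=1 r=11: |-20|>|19| out[11]=400, l++
l=2 r=11: |-18|<=|19| out[10]=361, r--
l=2 r=10: |-18|<=|18| out[9]=324, r--
l=2 r=9: |-18|>|12| out[8]=324, l++
l=3 r=9: |-15|>|12| out[7]=225, l++
l=4 r=9: |-13|>|12| out[6]=169, l++
l=5 r=9: |-11|<=|12| out[5]=144, r--
l=5 r=8: |-11|>|-1| out[4]=121, l++
l=6 r=8: |-7|>|-1| out[3]=49, l++
l=7 r=8: |-3|>|-1| out[2]=9, l++
l=8 r=8: |-1|<=|-1| out[1]=1, r--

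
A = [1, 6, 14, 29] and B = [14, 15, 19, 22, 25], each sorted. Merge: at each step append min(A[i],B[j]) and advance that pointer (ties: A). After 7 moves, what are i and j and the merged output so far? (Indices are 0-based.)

i=3, j=4, merged so far=[1, 6, 14, 14, 15, 19, 22]

[i=0,j=0] A[i]=1<=B[j]=14 take 1 → i++
[i=1,j=0] A[i]=6<=B[j]=14 take 6 → i++
[i=2,j=0] A[i]=14<=B[j]=14 take 14 → i++
[i=3,j=0] A[i]=29>B[j]=14 take 14 → j++
[i=3,j=1] A[i]=29>B[j]=15 take 15 → j++
[i=3,j=2] A[i]=29>B[j]=19 take 19 → j++
[i=3,j=3] A[i]=29>B[j]=22 take 22 → j++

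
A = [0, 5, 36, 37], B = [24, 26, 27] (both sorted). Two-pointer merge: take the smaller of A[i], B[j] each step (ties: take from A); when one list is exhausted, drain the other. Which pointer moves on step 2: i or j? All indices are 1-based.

i

i=1 j=1: A[i]=0<=B[j]=24 take 0, i++
i=2 j=1: A[i]=5<=B[j]=24 take 5, i++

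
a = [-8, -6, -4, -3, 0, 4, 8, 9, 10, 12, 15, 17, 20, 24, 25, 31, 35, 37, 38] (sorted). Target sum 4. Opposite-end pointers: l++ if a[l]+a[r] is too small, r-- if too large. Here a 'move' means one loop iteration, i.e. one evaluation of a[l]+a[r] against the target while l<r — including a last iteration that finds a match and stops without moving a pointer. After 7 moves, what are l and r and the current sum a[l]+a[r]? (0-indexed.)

l=0, r=11, sum=9

l=0 r=18: -8+38=30 >4, r--
l=0 r=17: -8+37=29 >4, r--
l=0 r=16: -8+35=27 >4, r--
l=0 r=15: -8+31=23 >4, r--
l=0 r=14: -8+25=17 >4, r--
l=0 r=13: -8+24=16 >4, r--
l=0 r=12: -8+20=12 >4, r--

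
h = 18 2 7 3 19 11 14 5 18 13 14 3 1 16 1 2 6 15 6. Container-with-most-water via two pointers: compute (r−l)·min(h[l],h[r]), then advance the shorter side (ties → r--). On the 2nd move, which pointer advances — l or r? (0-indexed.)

r

[0,18] min(18,6)*18=108 best=108 * → r--
[0,17] min(18,15)*17=255 best=255 * → r--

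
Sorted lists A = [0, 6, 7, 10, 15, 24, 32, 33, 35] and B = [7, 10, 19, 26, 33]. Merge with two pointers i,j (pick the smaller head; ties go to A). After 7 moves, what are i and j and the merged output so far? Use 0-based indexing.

[i=0,j=0] A[i]=0<=B[j]=7 take 0 → i++
[i=1,j=0] A[i]=6<=B[j]=7 take 6 → i++
[i=2,j=0] A[i]=7<=B[j]=7 take 7 → i++
[i=3,j=0] A[i]=10>B[j]=7 take 7 → j++
[i=3,j=1] A[i]=10<=B[j]=10 take 10 → i++
[i=4,j=1] A[i]=15>B[j]=10 take 10 → j++
[i=4,j=2] A[i]=15<=B[j]=19 take 15 → i++

i=5, j=2, merged so far=[0, 6, 7, 7, 10, 10, 15]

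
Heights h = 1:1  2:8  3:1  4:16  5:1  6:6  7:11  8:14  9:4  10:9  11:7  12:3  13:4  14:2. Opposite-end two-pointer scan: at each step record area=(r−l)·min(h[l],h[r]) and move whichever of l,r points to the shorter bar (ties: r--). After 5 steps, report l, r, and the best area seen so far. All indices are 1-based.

l=2, r=10, best area=63

[1,14] min(1,2)*13=13 best=13 * → l++
[2,14] min(8,2)*12=24 best=24 * → r--
[2,13] min(8,4)*11=44 best=44 * → r--
[2,12] min(8,3)*10=30 best=44 → r--
[2,11] min(8,7)*9=63 best=63 * → r--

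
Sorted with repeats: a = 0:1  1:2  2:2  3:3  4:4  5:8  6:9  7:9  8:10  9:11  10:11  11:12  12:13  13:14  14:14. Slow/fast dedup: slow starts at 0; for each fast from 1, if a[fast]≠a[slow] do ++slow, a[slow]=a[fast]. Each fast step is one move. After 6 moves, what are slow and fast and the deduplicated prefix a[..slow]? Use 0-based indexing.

slow=5, fast=7, prefix=[1, 2, 3, 4, 8, 9]

(s=0,f=1) a[fast]=2≠a[slow]=1 write a[1]=2 → slow++,fast++
(s=1,f=2) a[fast]=2=a[slow] dup → fast++
(s=1,f=3) a[fast]=3≠a[slow]=2 write a[2]=3 → slow++,fast++
(s=2,f=4) a[fast]=4≠a[slow]=3 write a[3]=4 → slow++,fast++
(s=3,f=5) a[fast]=8≠a[slow]=4 write a[4]=8 → slow++,fast++
(s=4,f=6) a[fast]=9≠a[slow]=8 write a[5]=9 → slow++,fast++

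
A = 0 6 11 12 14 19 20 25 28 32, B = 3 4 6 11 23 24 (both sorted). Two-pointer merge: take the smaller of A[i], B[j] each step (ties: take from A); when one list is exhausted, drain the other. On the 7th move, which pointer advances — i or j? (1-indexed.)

[i=1,j=1] A[i]=0<=B[j]=3 take 0 → i++
[i=2,j=1] A[i]=6>B[j]=3 take 3 → j++
[i=2,j=2] A[i]=6>B[j]=4 take 4 → j++
[i=2,j=3] A[i]=6<=B[j]=6 take 6 → i++
[i=3,j=3] A[i]=11>B[j]=6 take 6 → j++
[i=3,j=4] A[i]=11<=B[j]=11 take 11 → i++
[i=4,j=4] A[i]=12>B[j]=11 take 11 → j++

j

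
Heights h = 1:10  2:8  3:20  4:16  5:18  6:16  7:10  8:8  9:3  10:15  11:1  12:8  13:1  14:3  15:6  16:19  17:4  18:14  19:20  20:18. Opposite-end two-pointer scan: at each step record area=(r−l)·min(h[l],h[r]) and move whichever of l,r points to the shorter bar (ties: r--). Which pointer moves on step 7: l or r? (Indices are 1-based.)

r

[1,20] min(10,18)*19=190 best=190 * → l++
[2,20] min(8,18)*18=144 best=190 → l++
[3,20] min(20,18)*17=306 best=306 * → r--
[3,19] min(20,20)*16=320 best=320 * → r--
[3,18] min(20,14)*15=210 best=320 → r--
[3,17] min(20,4)*14=56 best=320 → r--
[3,16] min(20,19)*13=247 best=320 → r--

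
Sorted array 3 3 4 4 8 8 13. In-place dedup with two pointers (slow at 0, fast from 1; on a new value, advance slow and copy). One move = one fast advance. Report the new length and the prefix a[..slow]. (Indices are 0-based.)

slow=0 fast=1: a[fast]=3=a[slow] dup, fast++
slow=0 fast=2: a[fast]=4≠a[slow]=3 write a[1]=4, slow++,fast++
slow=1 fast=3: a[fast]=4=a[slow] dup, fast++
slow=1 fast=4: a[fast]=8≠a[slow]=4 write a[2]=8, slow++,fast++
slow=2 fast=5: a[fast]=8=a[slow] dup, fast++
slow=2 fast=6: a[fast]=13≠a[slow]=8 write a[3]=13, slow++,fast++

length 4; prefix = [3, 4, 8, 13]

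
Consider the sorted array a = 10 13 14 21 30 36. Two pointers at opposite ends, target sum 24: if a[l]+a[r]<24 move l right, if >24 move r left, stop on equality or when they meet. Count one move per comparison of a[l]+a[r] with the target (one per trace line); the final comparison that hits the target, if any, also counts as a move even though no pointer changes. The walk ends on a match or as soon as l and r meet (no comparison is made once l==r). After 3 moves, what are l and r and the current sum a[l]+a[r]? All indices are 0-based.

l=0 r=5: 10+36=46 >24, r--
l=0 r=4: 10+30=40 >24, r--
l=0 r=3: 10+21=31 >24, r--

l=0, r=2, sum=24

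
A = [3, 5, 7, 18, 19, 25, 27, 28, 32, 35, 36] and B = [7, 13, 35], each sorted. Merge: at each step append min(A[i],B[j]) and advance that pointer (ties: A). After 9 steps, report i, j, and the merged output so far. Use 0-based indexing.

i=0 j=0: A[i]=3<=B[j]=7 take 3, i++
i=1 j=0: A[i]=5<=B[j]=7 take 5, i++
i=2 j=0: A[i]=7<=B[j]=7 take 7, i++
i=3 j=0: A[i]=18>B[j]=7 take 7, j++
i=3 j=1: A[i]=18>B[j]=13 take 13, j++
i=3 j=2: A[i]=18<=B[j]=35 take 18, i++
i=4 j=2: A[i]=19<=B[j]=35 take 19, i++
i=5 j=2: A[i]=25<=B[j]=35 take 25, i++
i=6 j=2: A[i]=27<=B[j]=35 take 27, i++

i=7, j=2, merged so far=[3, 5, 7, 7, 13, 18, 19, 25, 27]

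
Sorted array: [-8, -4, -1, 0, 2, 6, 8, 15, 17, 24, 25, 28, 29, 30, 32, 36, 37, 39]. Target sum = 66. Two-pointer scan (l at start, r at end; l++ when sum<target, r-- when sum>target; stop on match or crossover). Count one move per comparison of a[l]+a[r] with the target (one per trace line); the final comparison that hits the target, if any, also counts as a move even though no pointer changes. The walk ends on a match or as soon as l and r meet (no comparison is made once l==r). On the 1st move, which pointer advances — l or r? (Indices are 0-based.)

[0,17] -8+39=31 <66 → l++

l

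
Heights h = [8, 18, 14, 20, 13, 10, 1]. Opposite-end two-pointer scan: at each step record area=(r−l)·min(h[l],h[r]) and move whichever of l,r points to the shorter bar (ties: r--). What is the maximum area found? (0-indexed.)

[0,6] min(8,1)*6=6 best=6 * → r--
[0,5] min(8,10)*5=40 best=40 * → l++
[1,5] min(18,10)*4=40 best=40 → r--
[1,4] min(18,13)*3=39 best=40 → r--
[1,3] min(18,20)*2=36 best=40 → l++
[2,3] min(14,20)*1=14 best=40 → l++

max area = 40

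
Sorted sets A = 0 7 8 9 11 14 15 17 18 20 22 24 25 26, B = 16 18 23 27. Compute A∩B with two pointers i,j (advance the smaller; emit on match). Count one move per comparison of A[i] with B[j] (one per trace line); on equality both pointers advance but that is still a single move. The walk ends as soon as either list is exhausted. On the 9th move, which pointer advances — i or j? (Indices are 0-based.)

i

i=0 j=0: 0<16, i++
i=1 j=0: 7<16, i++
i=2 j=0: 8<16, i++
i=3 j=0: 9<16, i++
i=4 j=0: 11<16, i++
i=5 j=0: 14<16, i++
i=6 j=0: 15<16, i++
i=7 j=0: 17>16, j++
i=7 j=1: 17<18, i++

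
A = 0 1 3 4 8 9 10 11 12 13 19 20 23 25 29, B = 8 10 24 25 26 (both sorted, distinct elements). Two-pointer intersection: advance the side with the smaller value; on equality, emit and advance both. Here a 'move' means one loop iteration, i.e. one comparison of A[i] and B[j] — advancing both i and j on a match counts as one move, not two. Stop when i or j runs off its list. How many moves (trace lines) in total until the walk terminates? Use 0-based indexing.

[i=0,j=0] 0<8 → i++
[i=1,j=0] 1<8 → i++
[i=2,j=0] 3<8 → i++
[i=3,j=0] 4<8 → i++
[i=4,j=0] 8==8 emit → i++,j++
[i=5,j=1] 9<10 → i++
[i=6,j=1] 10==10 emit → i++,j++
[i=7,j=2] 11<24 → i++
[i=8,j=2] 12<24 → i++
[i=9,j=2] 13<24 → i++
[i=10,j=2] 19<24 → i++
[i=11,j=2] 20<24 → i++
[i=12,j=2] 23<24 → i++
[i=13,j=2] 25>24 → j++
[i=13,j=3] 25==25 emit → i++,j++
[i=14,j=4] 29>26 → j++

16 moves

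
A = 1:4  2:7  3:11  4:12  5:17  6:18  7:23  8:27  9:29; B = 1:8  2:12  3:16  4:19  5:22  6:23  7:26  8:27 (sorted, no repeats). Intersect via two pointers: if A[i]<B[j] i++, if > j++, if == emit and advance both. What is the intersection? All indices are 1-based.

i=1 j=1: 4<8, i++
i=2 j=1: 7<8, i++
i=3 j=1: 11>8, j++
i=3 j=2: 11<12, i++
i=4 j=2: 12==12 emit, i++,j++
i=5 j=3: 17>16, j++
i=5 j=4: 17<19, i++
i=6 j=4: 18<19, i++
i=7 j=4: 23>19, j++
i=7 j=5: 23>22, j++
i=7 j=6: 23==23 emit, i++,j++
i=8 j=7: 27>26, j++
i=8 j=8: 27==27 emit, i++,j++

intersection = [12, 23, 27]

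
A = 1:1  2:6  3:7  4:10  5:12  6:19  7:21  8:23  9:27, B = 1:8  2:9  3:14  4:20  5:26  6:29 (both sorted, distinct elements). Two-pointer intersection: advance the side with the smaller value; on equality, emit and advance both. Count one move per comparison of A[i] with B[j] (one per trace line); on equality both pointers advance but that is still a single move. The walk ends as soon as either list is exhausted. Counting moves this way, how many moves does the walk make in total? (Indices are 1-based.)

14 moves

i=1 j=1: 1<8, i++
i=2 j=1: 6<8, i++
i=3 j=1: 7<8, i++
i=4 j=1: 10>8, j++
i=4 j=2: 10>9, j++
i=4 j=3: 10<14, i++
i=5 j=3: 12<14, i++
i=6 j=3: 19>14, j++
i=6 j=4: 19<20, i++
i=7 j=4: 21>20, j++
i=7 j=5: 21<26, i++
i=8 j=5: 23<26, i++
i=9 j=5: 27>26, j++
i=9 j=6: 27<29, i++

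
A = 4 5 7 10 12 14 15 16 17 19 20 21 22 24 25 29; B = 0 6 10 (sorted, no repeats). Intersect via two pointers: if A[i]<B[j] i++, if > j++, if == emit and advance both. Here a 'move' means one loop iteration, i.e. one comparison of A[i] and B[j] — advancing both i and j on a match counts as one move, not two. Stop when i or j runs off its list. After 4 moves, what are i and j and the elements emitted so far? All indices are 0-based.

i=2, j=2, emitted=[]

i=0 j=0: 4>0, j++
i=0 j=1: 4<6, i++
i=1 j=1: 5<6, i++
i=2 j=1: 7>6, j++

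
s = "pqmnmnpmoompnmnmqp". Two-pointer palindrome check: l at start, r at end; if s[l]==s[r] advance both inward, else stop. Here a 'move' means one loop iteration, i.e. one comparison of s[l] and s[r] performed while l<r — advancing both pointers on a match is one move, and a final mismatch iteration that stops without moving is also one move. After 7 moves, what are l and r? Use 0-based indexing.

l=0 r=17: 'p'=='p', l++,r--
l=1 r=16: 'q'=='q', l++,r--
l=2 r=15: 'm'=='m', l++,r--
l=3 r=14: 'n'=='n', l++,r--
l=4 r=13: 'm'=='m', l++,r--
l=5 r=12: 'n'=='n', l++,r--
l=6 r=11: 'p'=='p', l++,r--

l=7, r=10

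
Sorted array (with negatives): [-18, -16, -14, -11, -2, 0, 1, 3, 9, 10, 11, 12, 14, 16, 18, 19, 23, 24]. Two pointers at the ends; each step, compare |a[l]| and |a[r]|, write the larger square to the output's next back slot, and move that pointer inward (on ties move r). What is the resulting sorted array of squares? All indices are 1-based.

[0, 1, 4, 9, 81, 100, 121, 121, 144, 196, 196, 256, 256, 324, 324, 361, 529, 576]

[1,18] |-18|<=|24| out[18]=576 → r--
[1,17] |-18|<=|23| out[17]=529 → r--
[1,16] |-18|<=|19| out[16]=361 → r--
[1,15] |-18|<=|18| out[15]=324 → r--
[1,14] |-18|>|16| out[14]=324 → l++
[2,14] |-16|<=|16| out[13]=256 → r--
[2,13] |-16|>|14| out[12]=256 → l++
[3,13] |-14|<=|14| out[11]=196 → r--
[3,12] |-14|>|12| out[10]=196 → l++
[4,12] |-11|<=|12| out[9]=144 → r--
[4,11] |-11|<=|11| out[8]=121 → r--
[4,10] |-11|>|10| out[7]=121 → l++
[5,10] |-2|<=|10| out[6]=100 → r--
[5,9] |-2|<=|9| out[5]=81 → r--
[5,8] |-2|<=|3| out[4]=9 → r--
[5,7] |-2|>|1| out[3]=4 → l++
[6,7] |0|<=|1| out[2]=1 → r--
[6,6] |0|<=|0| out[1]=0 → r--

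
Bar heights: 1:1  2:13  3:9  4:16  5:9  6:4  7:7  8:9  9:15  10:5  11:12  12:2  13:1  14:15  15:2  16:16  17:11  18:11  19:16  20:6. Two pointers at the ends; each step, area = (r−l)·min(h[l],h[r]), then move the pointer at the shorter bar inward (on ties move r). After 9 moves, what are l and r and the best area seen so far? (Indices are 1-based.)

l=4, r=14, best area=240

[1,20] min(1,6)*19=19 best=19 * → l++
[2,20] min(13,6)*18=108 best=108 * → r--
[2,19] min(13,16)*17=221 best=221 * → l++
[3,19] min(9,16)*16=144 best=221 → l++
[4,19] min(16,16)*15=240 best=240 * → r--
[4,18] min(16,11)*14=154 best=240 → r--
[4,17] min(16,11)*13=143 best=240 → r--
[4,16] min(16,16)*12=192 best=240 → r--
[4,15] min(16,2)*11=22 best=240 → r--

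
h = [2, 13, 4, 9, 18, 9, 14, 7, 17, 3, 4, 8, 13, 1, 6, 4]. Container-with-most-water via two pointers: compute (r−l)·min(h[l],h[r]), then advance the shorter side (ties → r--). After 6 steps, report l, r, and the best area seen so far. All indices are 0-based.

[0,15] min(2,4)*15=30 best=30 * → l++
[1,15] min(13,4)*14=56 best=56 * → r--
[1,14] min(13,6)*13=78 best=78 * → r--
[1,13] min(13,1)*12=12 best=78 → r--
[1,12] min(13,13)*11=143 best=143 * → r--
[1,11] min(13,8)*10=80 best=143 → r--

l=1, r=10, best area=143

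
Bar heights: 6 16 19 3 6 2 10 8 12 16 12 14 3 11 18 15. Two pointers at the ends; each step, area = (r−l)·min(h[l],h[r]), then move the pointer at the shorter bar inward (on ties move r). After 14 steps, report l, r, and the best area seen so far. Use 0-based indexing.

[0,15] min(6,15)*15=90 best=90 * → l++
[1,15] min(16,15)*14=210 best=210 * → r--
[1,14] min(16,18)*13=208 best=210 → l++
[2,14] min(19,18)*12=216 best=216 * → r--
[2,13] min(19,11)*11=121 best=216 → r--
[2,12] min(19,3)*10=30 best=216 → r--
[2,11] min(19,14)*9=126 best=216 → r--
[2,10] min(19,12)*8=96 best=216 → r--
[2,9] min(19,16)*7=112 best=216 → r--
[2,8] min(19,12)*6=72 best=216 → r--
[2,7] min(19,8)*5=40 best=216 → r--
[2,6] min(19,10)*4=40 best=216 → r--
[2,5] min(19,2)*3=6 best=216 → r--
[2,4] min(19,6)*2=12 best=216 → r--

l=2, r=3, best area=216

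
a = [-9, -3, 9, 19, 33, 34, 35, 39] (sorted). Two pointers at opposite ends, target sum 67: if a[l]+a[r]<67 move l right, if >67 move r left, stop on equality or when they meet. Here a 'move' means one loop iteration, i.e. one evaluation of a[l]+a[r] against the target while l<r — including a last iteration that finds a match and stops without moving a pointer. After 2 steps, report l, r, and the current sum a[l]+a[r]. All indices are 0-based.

l=2, r=7, sum=48

l=0 r=7: -9+39=30 <67, l++
l=1 r=7: -3+39=36 <67, l++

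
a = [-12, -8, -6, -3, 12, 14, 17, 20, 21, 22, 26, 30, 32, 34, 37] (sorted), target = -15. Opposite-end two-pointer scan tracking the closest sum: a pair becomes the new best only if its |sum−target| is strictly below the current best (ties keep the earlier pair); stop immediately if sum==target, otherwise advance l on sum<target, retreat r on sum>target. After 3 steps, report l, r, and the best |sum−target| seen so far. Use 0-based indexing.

l=0, r=11, best |Δ|=35

l=0 r=14: -12+37=25 d=40 *, r--
l=0 r=13: -12+34=22 d=37 *, r--
l=0 r=12: -12+32=20 d=35 *, r--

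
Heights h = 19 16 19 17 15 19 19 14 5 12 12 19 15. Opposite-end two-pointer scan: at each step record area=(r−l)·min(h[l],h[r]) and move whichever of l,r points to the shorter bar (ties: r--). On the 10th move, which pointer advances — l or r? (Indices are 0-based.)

r

l=0 r=12: min(19,15)*12=180 best=180 *, r--
l=0 r=11: min(19,19)*11=209 best=209 *, r--
l=0 r=10: min(19,12)*10=120 best=209, r--
l=0 r=9: min(19,12)*9=108 best=209, r--
l=0 r=8: min(19,5)*8=40 best=209, r--
l=0 r=7: min(19,14)*7=98 best=209, r--
l=0 r=6: min(19,19)*6=114 best=209, r--
l=0 r=5: min(19,19)*5=95 best=209, r--
l=0 r=4: min(19,15)*4=60 best=209, r--
l=0 r=3: min(19,17)*3=51 best=209, r--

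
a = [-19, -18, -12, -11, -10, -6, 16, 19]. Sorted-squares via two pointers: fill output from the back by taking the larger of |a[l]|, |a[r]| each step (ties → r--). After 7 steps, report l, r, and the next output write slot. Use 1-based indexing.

[1,8] |-19|<=|19| out[8]=361 → r--
[1,7] |-19|>|16| out[7]=361 → l++
[2,7] |-18|>|16| out[6]=324 → l++
[3,7] |-12|<=|16| out[5]=256 → r--
[3,6] |-12|>|-6| out[4]=144 → l++
[4,6] |-11|>|-6| out[3]=121 → l++
[5,6] |-10|>|-6| out[2]=100 → l++

l=6, r=6, next write slot=1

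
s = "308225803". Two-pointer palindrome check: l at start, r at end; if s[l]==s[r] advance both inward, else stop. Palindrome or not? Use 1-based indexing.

not a palindrome (mismatch at 4,6)

l=1 r=9: '3'=='3', l++,r--
l=2 r=8: '0'=='0', l++,r--
l=3 r=7: '8'=='8', l++,r--
l=4 r=6: '2'!='5', stop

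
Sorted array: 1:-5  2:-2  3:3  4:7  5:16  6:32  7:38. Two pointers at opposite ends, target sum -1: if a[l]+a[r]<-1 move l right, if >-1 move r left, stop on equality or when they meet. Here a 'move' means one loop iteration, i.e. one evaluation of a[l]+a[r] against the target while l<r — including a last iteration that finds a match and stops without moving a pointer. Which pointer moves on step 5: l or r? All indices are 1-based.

l

[1,7] -5+38=33 >-1 → r--
[1,6] -5+32=27 >-1 → r--
[1,5] -5+16=11 >-1 → r--
[1,4] -5+7=2 >-1 → r--
[1,3] -5+3=-2 <-1 → l++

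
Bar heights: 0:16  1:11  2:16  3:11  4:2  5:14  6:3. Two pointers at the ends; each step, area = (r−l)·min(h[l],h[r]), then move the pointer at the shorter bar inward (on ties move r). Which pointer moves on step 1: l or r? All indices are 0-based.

r

l=0 r=6: min(16,3)*6=18 best=18 *, r--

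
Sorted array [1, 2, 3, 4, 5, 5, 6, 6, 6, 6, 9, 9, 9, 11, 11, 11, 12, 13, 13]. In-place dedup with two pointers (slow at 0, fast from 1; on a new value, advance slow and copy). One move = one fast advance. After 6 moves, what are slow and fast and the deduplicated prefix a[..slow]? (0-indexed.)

slow=0 fast=1: a[fast]=2≠a[slow]=1 write a[1]=2, slow++,fast++
slow=1 fast=2: a[fast]=3≠a[slow]=2 write a[2]=3, slow++,fast++
slow=2 fast=3: a[fast]=4≠a[slow]=3 write a[3]=4, slow++,fast++
slow=3 fast=4: a[fast]=5≠a[slow]=4 write a[4]=5, slow++,fast++
slow=4 fast=5: a[fast]=5=a[slow] dup, fast++
slow=4 fast=6: a[fast]=6≠a[slow]=5 write a[5]=6, slow++,fast++

slow=5, fast=7, prefix=[1, 2, 3, 4, 5, 6]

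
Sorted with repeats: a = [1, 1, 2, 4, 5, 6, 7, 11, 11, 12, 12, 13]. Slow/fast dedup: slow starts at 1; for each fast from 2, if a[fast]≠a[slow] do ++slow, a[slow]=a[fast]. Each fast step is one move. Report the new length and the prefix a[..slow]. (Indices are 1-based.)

length 9; prefix = [1, 2, 4, 5, 6, 7, 11, 12, 13]

slow=1 fast=2: a[fast]=1=a[slow] dup, fast++
slow=1 fast=3: a[fast]=2≠a[slow]=1 write a[2]=2, slow++,fast++
slow=2 fast=4: a[fast]=4≠a[slow]=2 write a[3]=4, slow++,fast++
slow=3 fast=5: a[fast]=5≠a[slow]=4 write a[4]=5, slow++,fast++
slow=4 fast=6: a[fast]=6≠a[slow]=5 write a[5]=6, slow++,fast++
slow=5 fast=7: a[fast]=7≠a[slow]=6 write a[6]=7, slow++,fast++
slow=6 fast=8: a[fast]=11≠a[slow]=7 write a[7]=11, slow++,fast++
slow=7 fast=9: a[fast]=11=a[slow] dup, fast++
slow=7 fast=10: a[fast]=12≠a[slow]=11 write a[8]=12, slow++,fast++
slow=8 fast=11: a[fast]=12=a[slow] dup, fast++
slow=8 fast=12: a[fast]=13≠a[slow]=12 write a[9]=13, slow++,fast++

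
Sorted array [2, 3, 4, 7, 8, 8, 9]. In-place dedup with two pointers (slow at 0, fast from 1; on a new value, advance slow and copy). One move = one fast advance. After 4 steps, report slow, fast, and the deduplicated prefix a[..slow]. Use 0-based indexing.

slow=4, fast=5, prefix=[2, 3, 4, 7, 8]

(s=0,f=1) a[fast]=3≠a[slow]=2 write a[1]=3 → slow++,fast++
(s=1,f=2) a[fast]=4≠a[slow]=3 write a[2]=4 → slow++,fast++
(s=2,f=3) a[fast]=7≠a[slow]=4 write a[3]=7 → slow++,fast++
(s=3,f=4) a[fast]=8≠a[slow]=7 write a[4]=8 → slow++,fast++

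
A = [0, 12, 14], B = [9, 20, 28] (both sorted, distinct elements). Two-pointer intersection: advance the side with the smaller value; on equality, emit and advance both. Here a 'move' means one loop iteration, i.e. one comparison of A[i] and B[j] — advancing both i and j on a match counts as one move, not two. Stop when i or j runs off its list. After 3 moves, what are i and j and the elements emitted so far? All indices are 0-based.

i=2, j=1, emitted=[]

[i=0,j=0] 0<9 → i++
[i=1,j=0] 12>9 → j++
[i=1,j=1] 12<20 → i++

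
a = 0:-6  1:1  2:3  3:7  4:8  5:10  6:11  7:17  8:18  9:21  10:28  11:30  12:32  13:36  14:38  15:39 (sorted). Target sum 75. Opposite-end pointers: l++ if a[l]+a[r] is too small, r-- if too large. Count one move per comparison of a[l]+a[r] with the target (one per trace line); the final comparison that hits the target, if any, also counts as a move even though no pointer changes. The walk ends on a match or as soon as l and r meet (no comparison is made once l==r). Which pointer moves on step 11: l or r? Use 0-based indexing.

l=0 r=15: -6+39=33 <75, l++
l=1 r=15: 1+39=40 <75, l++
l=2 r=15: 3+39=42 <75, l++
l=3 r=15: 7+39=46 <75, l++
l=4 r=15: 8+39=47 <75, l++
l=5 r=15: 10+39=49 <75, l++
l=6 r=15: 11+39=50 <75, l++
l=7 r=15: 17+39=56 <75, l++
l=8 r=15: 18+39=57 <75, l++
l=9 r=15: 21+39=60 <75, l++
l=10 r=15: 28+39=67 <75, l++

l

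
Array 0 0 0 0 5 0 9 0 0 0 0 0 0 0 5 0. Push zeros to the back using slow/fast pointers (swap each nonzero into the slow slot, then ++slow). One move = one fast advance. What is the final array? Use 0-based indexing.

(s=0,f=0) a[fast]=0 → fast++
(s=0,f=1) a[fast]=0 → fast++
(s=0,f=2) a[fast]=0 → fast++
(s=0,f=3) a[fast]=0 → fast++
(s=0,f=4) a[fast]=5≠0 swap→a[0]=5 → slow++,fast++
(s=1,f=5) a[fast]=0 → fast++
(s=1,f=6) a[fast]=9≠0 swap→a[1]=9 → slow++,fast++
(s=2,f=7) a[fast]=0 → fast++
(s=2,f=8) a[fast]=0 → fast++
(s=2,f=9) a[fast]=0 → fast++
(s=2,f=10) a[fast]=0 → fast++
(s=2,f=11) a[fast]=0 → fast++
(s=2,f=12) a[fast]=0 → fast++
(s=2,f=13) a[fast]=0 → fast++
(s=2,f=14) a[fast]=5≠0 swap→a[2]=5 → slow++,fast++
(s=3,f=15) a[fast]=0 → fast++

[5, 9, 5, 0, 0, 0, 0, 0, 0, 0, 0, 0, 0, 0, 0, 0]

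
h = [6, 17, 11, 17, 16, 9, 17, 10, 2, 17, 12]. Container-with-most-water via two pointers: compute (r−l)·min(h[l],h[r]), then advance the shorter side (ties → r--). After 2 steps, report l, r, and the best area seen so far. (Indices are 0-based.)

l=1, r=9, best area=108

[0,10] min(6,12)*10=60 best=60 * → l++
[1,10] min(17,12)*9=108 best=108 * → r--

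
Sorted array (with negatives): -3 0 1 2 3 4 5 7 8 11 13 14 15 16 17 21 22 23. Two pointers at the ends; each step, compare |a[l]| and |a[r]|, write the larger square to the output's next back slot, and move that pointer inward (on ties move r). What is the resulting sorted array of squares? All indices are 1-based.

l=1 r=18: |-3|<=|23| out[18]=529, r--
l=1 r=17: |-3|<=|22| out[17]=484, r--
l=1 r=16: |-3|<=|21| out[16]=441, r--
l=1 r=15: |-3|<=|17| out[15]=289, r--
l=1 r=14: |-3|<=|16| out[14]=256, r--
l=1 r=13: |-3|<=|15| out[13]=225, r--
l=1 r=12: |-3|<=|14| out[12]=196, r--
l=1 r=11: |-3|<=|13| out[11]=169, r--
l=1 r=10: |-3|<=|11| out[10]=121, r--
l=1 r=9: |-3|<=|8| out[9]=64, r--
l=1 r=8: |-3|<=|7| out[8]=49, r--
l=1 r=7: |-3|<=|5| out[7]=25, r--
l=1 r=6: |-3|<=|4| out[6]=16, r--
l=1 r=5: |-3|<=|3| out[5]=9, r--
l=1 r=4: |-3|>|2| out[4]=9, l++
l=2 r=4: |0|<=|2| out[3]=4, r--
l=2 r=3: |0|<=|1| out[2]=1, r--
l=2 r=2: |0|<=|0| out[1]=0, r--

[0, 1, 4, 9, 9, 16, 25, 49, 64, 121, 169, 196, 225, 256, 289, 441, 484, 529]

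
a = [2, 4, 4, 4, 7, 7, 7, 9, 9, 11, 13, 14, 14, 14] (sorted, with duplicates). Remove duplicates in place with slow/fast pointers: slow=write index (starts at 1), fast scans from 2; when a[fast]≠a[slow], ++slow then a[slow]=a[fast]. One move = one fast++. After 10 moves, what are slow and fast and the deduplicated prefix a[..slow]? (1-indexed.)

(s=1,f=2) a[fast]=4≠a[slow]=2 write a[2]=4 → slow++,fast++
(s=2,f=3) a[fast]=4=a[slow] dup → fast++
(s=2,f=4) a[fast]=4=a[slow] dup → fast++
(s=2,f=5) a[fast]=7≠a[slow]=4 write a[3]=7 → slow++,fast++
(s=3,f=6) a[fast]=7=a[slow] dup → fast++
(s=3,f=7) a[fast]=7=a[slow] dup → fast++
(s=3,f=8) a[fast]=9≠a[slow]=7 write a[4]=9 → slow++,fast++
(s=4,f=9) a[fast]=9=a[slow] dup → fast++
(s=4,f=10) a[fast]=11≠a[slow]=9 write a[5]=11 → slow++,fast++
(s=5,f=11) a[fast]=13≠a[slow]=11 write a[6]=13 → slow++,fast++

slow=6, fast=12, prefix=[2, 4, 7, 9, 11, 13]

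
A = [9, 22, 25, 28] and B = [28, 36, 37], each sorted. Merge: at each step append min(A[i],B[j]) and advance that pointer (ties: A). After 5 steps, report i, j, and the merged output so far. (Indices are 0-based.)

i=4, j=1, merged so far=[9, 22, 25, 28, 28]

i=0 j=0: A[i]=9<=B[j]=28 take 9, i++
i=1 j=0: A[i]=22<=B[j]=28 take 22, i++
i=2 j=0: A[i]=25<=B[j]=28 take 25, i++
i=3 j=0: A[i]=28<=B[j]=28 take 28, i++
i=4 j=0: A done, take B[j]=28, j++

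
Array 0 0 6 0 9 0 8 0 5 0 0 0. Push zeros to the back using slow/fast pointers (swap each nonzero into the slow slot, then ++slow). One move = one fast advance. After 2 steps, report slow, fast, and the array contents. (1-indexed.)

(s=1,f=1) a[fast]=0 → fast++
(s=1,f=2) a[fast]=0 → fast++

slow=1, fast=3, a=[0, 0, 6, 0, 9, 0, 8, 0, 5, 0, 0, 0]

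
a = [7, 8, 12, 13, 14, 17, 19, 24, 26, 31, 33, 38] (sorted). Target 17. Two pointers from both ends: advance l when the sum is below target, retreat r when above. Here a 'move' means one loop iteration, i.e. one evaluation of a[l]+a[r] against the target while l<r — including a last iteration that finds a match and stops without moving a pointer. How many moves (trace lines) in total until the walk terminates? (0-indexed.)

[0,11] 7+38=45 >17 → r--
[0,10] 7+33=40 >17 → r--
[0,9] 7+31=38 >17 → r--
[0,8] 7+26=33 >17 → r--
[0,7] 7+24=31 >17 → r--
[0,6] 7+19=26 >17 → r--
[0,5] 7+17=24 >17 → r--
[0,4] 7+14=21 >17 → r--
[0,3] 7+13=20 >17 → r--
[0,2] 7+12=19 >17 → r--
[0,1] 7+8=15 <17 → l++

11 moves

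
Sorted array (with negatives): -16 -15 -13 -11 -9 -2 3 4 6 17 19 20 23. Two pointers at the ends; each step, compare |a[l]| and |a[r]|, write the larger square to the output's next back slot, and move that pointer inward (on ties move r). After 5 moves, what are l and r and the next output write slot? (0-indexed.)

l=0 r=12: |-16|<=|23| out[12]=529, r--
l=0 r=11: |-16|<=|20| out[11]=400, r--
l=0 r=10: |-16|<=|19| out[10]=361, r--
l=0 r=9: |-16|<=|17| out[9]=289, r--
l=0 r=8: |-16|>|6| out[8]=256, l++

l=1, r=8, next write slot=7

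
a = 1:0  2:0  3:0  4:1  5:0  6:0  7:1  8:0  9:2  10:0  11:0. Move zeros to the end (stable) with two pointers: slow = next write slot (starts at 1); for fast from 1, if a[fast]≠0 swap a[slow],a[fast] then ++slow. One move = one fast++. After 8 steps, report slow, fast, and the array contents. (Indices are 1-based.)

slow=3, fast=9, a=[1, 1, 0, 0, 0, 0, 0, 0, 2, 0, 0]

(s=1,f=1) a[fast]=0 → fast++
(s=1,f=2) a[fast]=0 → fast++
(s=1,f=3) a[fast]=0 → fast++
(s=1,f=4) a[fast]=1≠0 swap→a[1]=1 → slow++,fast++
(s=2,f=5) a[fast]=0 → fast++
(s=2,f=6) a[fast]=0 → fast++
(s=2,f=7) a[fast]=1≠0 swap→a[2]=1 → slow++,fast++
(s=3,f=8) a[fast]=0 → fast++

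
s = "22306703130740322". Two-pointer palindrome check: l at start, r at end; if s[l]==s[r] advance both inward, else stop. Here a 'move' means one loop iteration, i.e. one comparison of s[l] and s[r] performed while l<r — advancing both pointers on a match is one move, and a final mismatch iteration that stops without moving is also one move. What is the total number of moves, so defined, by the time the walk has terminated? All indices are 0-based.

[0,16] '2'=='2' → l++,r--
[1,15] '2'=='2' → l++,r--
[2,14] '3'=='3' → l++,r--
[3,13] '0'=='0' → l++,r--
[4,12] '6'!='4' → stop

5 moves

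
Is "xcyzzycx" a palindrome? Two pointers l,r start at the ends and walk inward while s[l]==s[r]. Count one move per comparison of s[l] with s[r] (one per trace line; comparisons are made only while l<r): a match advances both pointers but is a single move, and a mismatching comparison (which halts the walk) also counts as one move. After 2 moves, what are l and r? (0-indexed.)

l=2, r=5

l=0 r=7: 'x'=='x', l++,r--
l=1 r=6: 'c'=='c', l++,r--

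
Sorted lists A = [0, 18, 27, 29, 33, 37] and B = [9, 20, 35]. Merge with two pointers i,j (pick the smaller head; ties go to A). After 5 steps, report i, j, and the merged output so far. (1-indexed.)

i=4, j=3, merged so far=[0, 9, 18, 20, 27]

[i=1,j=1] A[i]=0<=B[j]=9 take 0 → i++
[i=2,j=1] A[i]=18>B[j]=9 take 9 → j++
[i=2,j=2] A[i]=18<=B[j]=20 take 18 → i++
[i=3,j=2] A[i]=27>B[j]=20 take 20 → j++
[i=3,j=3] A[i]=27<=B[j]=35 take 27 → i++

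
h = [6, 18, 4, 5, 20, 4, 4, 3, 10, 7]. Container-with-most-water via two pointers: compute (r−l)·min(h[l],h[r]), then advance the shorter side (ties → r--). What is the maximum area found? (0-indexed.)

max area = 70

l=0 r=9: min(6,7)*9=54 best=54 *, l++
l=1 r=9: min(18,7)*8=56 best=56 *, r--
l=1 r=8: min(18,10)*7=70 best=70 *, r--
l=1 r=7: min(18,3)*6=18 best=70, r--
l=1 r=6: min(18,4)*5=20 best=70, r--
l=1 r=5: min(18,4)*4=16 best=70, r--
l=1 r=4: min(18,20)*3=54 best=70, l++
l=2 r=4: min(4,20)*2=8 best=70, l++
l=3 r=4: min(5,20)*1=5 best=70, l++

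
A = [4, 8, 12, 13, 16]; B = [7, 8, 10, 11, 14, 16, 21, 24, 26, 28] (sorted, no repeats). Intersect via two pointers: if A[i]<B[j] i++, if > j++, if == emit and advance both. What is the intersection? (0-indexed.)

[i=0,j=0] 4<7 → i++
[i=1,j=0] 8>7 → j++
[i=1,j=1] 8==8 emit → i++,j++
[i=2,j=2] 12>10 → j++
[i=2,j=3] 12>11 → j++
[i=2,j=4] 12<14 → i++
[i=3,j=4] 13<14 → i++
[i=4,j=4] 16>14 → j++
[i=4,j=5] 16==16 emit → i++,j++

intersection = [8, 16]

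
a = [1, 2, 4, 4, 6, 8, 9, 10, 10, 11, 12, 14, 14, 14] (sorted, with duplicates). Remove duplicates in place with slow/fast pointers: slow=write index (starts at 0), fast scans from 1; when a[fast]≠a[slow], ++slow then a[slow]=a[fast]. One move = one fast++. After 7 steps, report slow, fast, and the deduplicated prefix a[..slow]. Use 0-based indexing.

slow=6, fast=8, prefix=[1, 2, 4, 6, 8, 9, 10]

(s=0,f=1) a[fast]=2≠a[slow]=1 write a[1]=2 → slow++,fast++
(s=1,f=2) a[fast]=4≠a[slow]=2 write a[2]=4 → slow++,fast++
(s=2,f=3) a[fast]=4=a[slow] dup → fast++
(s=2,f=4) a[fast]=6≠a[slow]=4 write a[3]=6 → slow++,fast++
(s=3,f=5) a[fast]=8≠a[slow]=6 write a[4]=8 → slow++,fast++
(s=4,f=6) a[fast]=9≠a[slow]=8 write a[5]=9 → slow++,fast++
(s=5,f=7) a[fast]=10≠a[slow]=9 write a[6]=10 → slow++,fast++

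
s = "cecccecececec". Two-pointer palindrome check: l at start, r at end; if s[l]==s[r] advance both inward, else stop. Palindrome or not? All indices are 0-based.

not a palindrome (mismatch at 3,9)

[0,12] 'c'=='c' → l++,r--
[1,11] 'e'=='e' → l++,r--
[2,10] 'c'=='c' → l++,r--
[3,9] 'c'!='e' → stop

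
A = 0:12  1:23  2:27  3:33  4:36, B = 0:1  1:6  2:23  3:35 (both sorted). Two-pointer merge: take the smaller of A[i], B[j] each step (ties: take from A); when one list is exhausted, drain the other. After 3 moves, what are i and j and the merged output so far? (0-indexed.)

i=1, j=2, merged so far=[1, 6, 12]

[i=0,j=0] A[i]=12>B[j]=1 take 1 → j++
[i=0,j=1] A[i]=12>B[j]=6 take 6 → j++
[i=0,j=2] A[i]=12<=B[j]=23 take 12 → i++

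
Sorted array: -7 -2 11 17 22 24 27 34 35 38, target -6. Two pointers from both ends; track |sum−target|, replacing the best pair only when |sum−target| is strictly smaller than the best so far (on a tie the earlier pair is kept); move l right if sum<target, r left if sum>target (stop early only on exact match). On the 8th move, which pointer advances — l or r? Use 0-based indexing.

r

l=0 r=9: -7+38=31 d=37 *, r--
l=0 r=8: -7+35=28 d=34 *, r--
l=0 r=7: -7+34=27 d=33 *, r--
l=0 r=6: -7+27=20 d=26 *, r--
l=0 r=5: -7+24=17 d=23 *, r--
l=0 r=4: -7+22=15 d=21 *, r--
l=0 r=3: -7+17=10 d=16 *, r--
l=0 r=2: -7+11=4 d=10 *, r--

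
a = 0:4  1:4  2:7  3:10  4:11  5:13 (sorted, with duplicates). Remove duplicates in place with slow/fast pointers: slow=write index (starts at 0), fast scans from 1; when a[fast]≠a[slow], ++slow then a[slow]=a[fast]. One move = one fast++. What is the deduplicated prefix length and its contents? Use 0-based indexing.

slow=0 fast=1: a[fast]=4=a[slow] dup, fast++
slow=0 fast=2: a[fast]=7≠a[slow]=4 write a[1]=7, slow++,fast++
slow=1 fast=3: a[fast]=10≠a[slow]=7 write a[2]=10, slow++,fast++
slow=2 fast=4: a[fast]=11≠a[slow]=10 write a[3]=11, slow++,fast++
slow=3 fast=5: a[fast]=13≠a[slow]=11 write a[4]=13, slow++,fast++

length 5; prefix = [4, 7, 10, 11, 13]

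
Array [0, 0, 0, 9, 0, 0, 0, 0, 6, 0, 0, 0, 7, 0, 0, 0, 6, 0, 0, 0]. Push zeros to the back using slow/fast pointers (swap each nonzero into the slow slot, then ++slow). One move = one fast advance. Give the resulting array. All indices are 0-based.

[9, 6, 7, 6, 0, 0, 0, 0, 0, 0, 0, 0, 0, 0, 0, 0, 0, 0, 0, 0]

(s=0,f=0) a[fast]=0 → fast++
(s=0,f=1) a[fast]=0 → fast++
(s=0,f=2) a[fast]=0 → fast++
(s=0,f=3) a[fast]=9≠0 swap→a[0]=9 → slow++,fast++
(s=1,f=4) a[fast]=0 → fast++
(s=1,f=5) a[fast]=0 → fast++
(s=1,f=6) a[fast]=0 → fast++
(s=1,f=7) a[fast]=0 → fast++
(s=1,f=8) a[fast]=6≠0 swap→a[1]=6 → slow++,fast++
(s=2,f=9) a[fast]=0 → fast++
(s=2,f=10) a[fast]=0 → fast++
(s=2,f=11) a[fast]=0 → fast++
(s=2,f=12) a[fast]=7≠0 swap→a[2]=7 → slow++,fast++
(s=3,f=13) a[fast]=0 → fast++
(s=3,f=14) a[fast]=0 → fast++
(s=3,f=15) a[fast]=0 → fast++
(s=3,f=16) a[fast]=6≠0 swap→a[3]=6 → slow++,fast++
(s=4,f=17) a[fast]=0 → fast++
(s=4,f=18) a[fast]=0 → fast++
(s=4,f=19) a[fast]=0 → fast++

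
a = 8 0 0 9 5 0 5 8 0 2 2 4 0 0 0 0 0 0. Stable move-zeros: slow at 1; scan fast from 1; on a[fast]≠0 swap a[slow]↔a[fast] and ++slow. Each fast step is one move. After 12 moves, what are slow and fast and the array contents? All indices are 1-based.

(s=1,f=1) a[fast]=8≠0 swap→a[1]=8 → slow++,fast++
(s=2,f=2) a[fast]=0 → fast++
(s=2,f=3) a[fast]=0 → fast++
(s=2,f=4) a[fast]=9≠0 swap→a[2]=9 → slow++,fast++
(s=3,f=5) a[fast]=5≠0 swap→a[3]=5 → slow++,fast++
(s=4,f=6) a[fast]=0 → fast++
(s=4,f=7) a[fast]=5≠0 swap→a[4]=5 → slow++,fast++
(s=5,f=8) a[fast]=8≠0 swap→a[5]=8 → slow++,fast++
(s=6,f=9) a[fast]=0 → fast++
(s=6,f=10) a[fast]=2≠0 swap→a[6]=2 → slow++,fast++
(s=7,f=11) a[fast]=2≠0 swap→a[7]=2 → slow++,fast++
(s=8,f=12) a[fast]=4≠0 swap→a[8]=4 → slow++,fast++

slow=9, fast=13, a=[8, 9, 5, 5, 8, 2, 2, 4, 0, 0, 0, 0, 0, 0, 0, 0, 0, 0]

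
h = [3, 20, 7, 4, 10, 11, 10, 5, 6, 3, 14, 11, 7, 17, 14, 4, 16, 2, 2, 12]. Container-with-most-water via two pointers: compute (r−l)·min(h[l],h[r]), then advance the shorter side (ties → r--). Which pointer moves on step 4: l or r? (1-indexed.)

r

l=1 r=20: min(3,12)*19=57 best=57 *, l++
l=2 r=20: min(20,12)*18=216 best=216 *, r--
l=2 r=19: min(20,2)*17=34 best=216, r--
l=2 r=18: min(20,2)*16=32 best=216, r--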